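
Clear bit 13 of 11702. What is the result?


11702 & ~(1 << 13) = 3510

3510


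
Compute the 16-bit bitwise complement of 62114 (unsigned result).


~0b1111001010100010 = 0b110101011101 = 3421 (16-bit unsigned)

3421


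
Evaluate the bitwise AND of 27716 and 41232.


0b110110001000100 & 0b1010000100010000 = 0b10000000000000 = 8192

8192


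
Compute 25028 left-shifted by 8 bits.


0b110000111000100 << 8 = 0b11000011100010000000000 = 6407168

6407168


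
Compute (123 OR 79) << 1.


Step 1: 123 | 79 = 127
Step 2: 127 << 1 = 254

254


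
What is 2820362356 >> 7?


0b10101000000110110101000001110100 >> 7 = 0b1010100000011011010100000 = 22034080

22034080


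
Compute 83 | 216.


0b1010011 | 0b11011000 = 0b11011011 = 219

219


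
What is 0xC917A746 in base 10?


C917A746 hex = 3373770566 decimal

3373770566


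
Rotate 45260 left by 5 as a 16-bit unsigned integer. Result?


Rotate 0b1011000011001100 left by 5 (16-bit) = 0b1100110010110 = 6550

6550


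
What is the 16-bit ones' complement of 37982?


37982 ^ 65535 = 27553

27553


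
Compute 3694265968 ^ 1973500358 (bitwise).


0b11011100001100100000011001110000 ^ 0b1110101101000010011100111000110 = 0b10101001100100110011111110110110 = 2844999606

2844999606


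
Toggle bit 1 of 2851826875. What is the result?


2851826875 ^ (1 << 1) = 2851826875 ^ 2 = 2851826873

2851826873


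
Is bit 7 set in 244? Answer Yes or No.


0b11110100, bit 7 = 1. Yes

Yes


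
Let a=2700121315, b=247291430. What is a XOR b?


2700121315 ^ 247291430 = 2924333765

2924333765


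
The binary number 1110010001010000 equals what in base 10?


1110010001010000 in decimal = 58448

58448


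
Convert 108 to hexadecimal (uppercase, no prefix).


108 = 6C hex

6C


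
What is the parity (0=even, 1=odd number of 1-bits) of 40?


0b101000 has 2 ones => parity 0

0


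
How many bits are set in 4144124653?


0b11110111000000100101001011101101 has 17 set bits

17


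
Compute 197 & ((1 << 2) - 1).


197 & 3 = 1

1


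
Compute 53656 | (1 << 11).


53656 | (1 << 11) = 53656 | 2048 = 55704

55704


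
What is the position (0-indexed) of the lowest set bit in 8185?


0b1111111111001. Lowest set bit at position 0

0


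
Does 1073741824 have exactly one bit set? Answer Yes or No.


0b1000000000000000000000000000000. Only one bit set => Yes

Yes


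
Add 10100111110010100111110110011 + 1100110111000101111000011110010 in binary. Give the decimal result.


10100111110010100111110110011 + 1100110111000101111000011110010 = 1111011110111000100000010100101 = 2078032037

2078032037


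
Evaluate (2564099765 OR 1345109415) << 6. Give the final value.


Step 1: 2564099765 | 1345109415 = 3640508343
Step 2: 3640508343 << 6 = 232992533952

232992533952


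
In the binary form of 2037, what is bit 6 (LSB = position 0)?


0b11111110101, position 6 = 1

1


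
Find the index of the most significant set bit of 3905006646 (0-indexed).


0b11101000110000011010110000110110. Highest set bit at position 31

31


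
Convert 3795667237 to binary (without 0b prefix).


3795667237 = 11100010001111010100100100100101 in binary

11100010001111010100100100100101


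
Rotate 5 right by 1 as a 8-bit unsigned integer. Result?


Rotate 0b101 right by 1 (8-bit) = 0b10000010 = 130

130


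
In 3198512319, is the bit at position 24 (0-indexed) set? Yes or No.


0b10111110101001010110110010111111, bit 24 = 0. No

No


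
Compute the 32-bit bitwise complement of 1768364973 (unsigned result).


~0b1101001011001110001101110101101 = 0b10010110100110001110010001010010 = 2526602322 (32-bit unsigned)

2526602322


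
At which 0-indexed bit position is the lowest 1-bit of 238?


0b11101110. Lowest set bit at position 1

1


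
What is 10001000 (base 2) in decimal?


10001000 in decimal = 136

136


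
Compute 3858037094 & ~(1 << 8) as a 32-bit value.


3858037094 & ~(1 << 8) = 3858036838

3858036838


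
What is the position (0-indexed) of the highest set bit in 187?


0b10111011. Highest set bit at position 7

7


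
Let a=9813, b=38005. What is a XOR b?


9813 ^ 38005 = 45600

45600


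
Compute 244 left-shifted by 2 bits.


0b11110100 << 2 = 0b1111010000 = 976

976


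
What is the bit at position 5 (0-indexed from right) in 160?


0b10100000, position 5 = 1

1


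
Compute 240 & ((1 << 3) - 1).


240 & 7 = 0

0


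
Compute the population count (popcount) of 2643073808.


0b10011101100010100001101100010000 has 13 set bits

13


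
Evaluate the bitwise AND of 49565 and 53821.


0b1100000110011101 & 0b1101001000111101 = 0b1100000000011101 = 49181

49181


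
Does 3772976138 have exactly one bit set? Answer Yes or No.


0b11100000111000110000110000001010. Multiple bits set => No

No


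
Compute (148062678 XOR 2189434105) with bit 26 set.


Step 1: 148062678 ^ 2189434105 = 2320719151
Step 2: 2320719151 | (1 << 26) = 2320719151 | 67108864 = 2387828015

2387828015


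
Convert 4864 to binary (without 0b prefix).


4864 = 1001100000000 in binary

1001100000000


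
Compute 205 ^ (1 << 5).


205 ^ (1 << 5) = 205 ^ 32 = 237

237


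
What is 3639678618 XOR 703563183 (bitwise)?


0b11011000111100010001011010011010 ^ 0b101001111011111000010110101111 = 0b11110001000111101001001100110101 = 4045312821

4045312821


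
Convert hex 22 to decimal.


22 hex = 34 decimal

34


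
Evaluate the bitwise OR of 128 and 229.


0b10000000 | 0b11100101 = 0b11100101 = 229

229


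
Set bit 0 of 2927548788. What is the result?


2927548788 | (1 << 0) = 2927548788 | 1 = 2927548789

2927548789


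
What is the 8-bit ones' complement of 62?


62 ^ 255 = 193

193


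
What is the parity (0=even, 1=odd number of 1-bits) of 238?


0b11101110 has 6 ones => parity 0

0


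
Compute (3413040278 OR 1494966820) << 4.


Step 1: 3413040278 | 1494966820 = 3682598582
Step 2: 3682598582 << 4 = 58921577312

58921577312


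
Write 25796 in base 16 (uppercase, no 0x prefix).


25796 = 64C4 hex

64C4


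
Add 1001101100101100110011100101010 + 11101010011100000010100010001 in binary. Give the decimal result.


1001101100101100110011100101010 + 11101010011100000010100010001 = 1101010111001000110110000111011 = 1793354811

1793354811


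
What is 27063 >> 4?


0b110100110110111 >> 4 = 0b11010011011 = 1691

1691


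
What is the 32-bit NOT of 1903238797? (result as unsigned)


~0b1110001011100010001111010001101 = 0b10001110100011101110000101110010 = 2391728498 (32-bit unsigned)

2391728498


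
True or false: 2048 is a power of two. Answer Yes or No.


0b100000000000. Only one bit set => Yes

Yes


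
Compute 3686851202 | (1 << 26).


3686851202 | (1 << 26) = 3686851202 | 67108864 = 3753960066

3753960066


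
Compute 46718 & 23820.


0b1011011001111110 & 0b101110100001100 = 0b1010000001100 = 5132

5132


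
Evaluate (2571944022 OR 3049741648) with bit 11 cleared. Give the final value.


Step 1: 2571944022 | 3049741648 = 3184516438
Step 2: 3184516438 & ~(1 << 11) = 3184514390

3184514390


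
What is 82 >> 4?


0b1010010 >> 4 = 0b101 = 5

5


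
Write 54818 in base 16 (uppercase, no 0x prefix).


54818 = D622 hex

D622


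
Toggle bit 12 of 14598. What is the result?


14598 ^ (1 << 12) = 14598 ^ 4096 = 10502

10502


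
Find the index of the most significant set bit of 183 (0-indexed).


0b10110111. Highest set bit at position 7

7


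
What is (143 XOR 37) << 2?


Step 1: 143 ^ 37 = 170
Step 2: 170 << 2 = 680

680


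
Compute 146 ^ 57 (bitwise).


0b10010010 ^ 0b111001 = 0b10101011 = 171

171


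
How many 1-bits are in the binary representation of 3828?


0b111011110100 has 8 set bits

8


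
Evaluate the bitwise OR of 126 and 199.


0b1111110 | 0b11000111 = 0b11111111 = 255

255


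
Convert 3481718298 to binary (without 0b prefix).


3481718298 = 11001111100001101100111000011010 in binary

11001111100001101100111000011010


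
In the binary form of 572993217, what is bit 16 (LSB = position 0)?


0b100010001001110010111011000001, position 16 = 1

1


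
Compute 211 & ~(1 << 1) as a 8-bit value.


211 & ~(1 << 1) = 209

209


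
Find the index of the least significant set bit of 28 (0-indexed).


0b11100. Lowest set bit at position 2

2


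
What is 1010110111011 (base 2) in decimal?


1010110111011 in decimal = 5563

5563


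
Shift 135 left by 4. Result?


0b10000111 << 4 = 0b100001110000 = 2160

2160


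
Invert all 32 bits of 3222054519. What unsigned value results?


3222054519 ^ 4294967295 = 1072912776

1072912776


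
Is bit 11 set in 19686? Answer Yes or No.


0b100110011100110, bit 11 = 1. Yes

Yes


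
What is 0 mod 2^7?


0 & 127 = 0

0


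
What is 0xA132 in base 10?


A132 hex = 41266 decimal

41266


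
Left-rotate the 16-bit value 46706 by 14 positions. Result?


Rotate 0b1011011001110010 left by 14 (16-bit) = 0b1010110110011100 = 44444

44444


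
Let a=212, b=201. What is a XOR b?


212 ^ 201 = 29

29


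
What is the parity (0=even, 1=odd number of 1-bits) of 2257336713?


0b10000110100011000011100110001001 has 13 ones => parity 1

1


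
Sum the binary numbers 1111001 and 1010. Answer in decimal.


1111001 + 1010 = 10000011 = 131

131


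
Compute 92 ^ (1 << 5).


92 ^ (1 << 5) = 92 ^ 32 = 124

124


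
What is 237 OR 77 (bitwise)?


0b11101101 | 0b1001101 = 0b11101101 = 237

237


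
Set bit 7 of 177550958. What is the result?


177550958 | (1 << 7) = 177550958 | 128 = 177551086

177551086


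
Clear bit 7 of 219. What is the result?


219 & ~(1 << 7) = 91

91


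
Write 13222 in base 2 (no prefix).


13222 = 11001110100110 in binary

11001110100110


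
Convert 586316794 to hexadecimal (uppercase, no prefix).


586316794 = 22F27BFA hex

22F27BFA


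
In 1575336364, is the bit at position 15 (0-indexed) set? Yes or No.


0b1011101111001011011100110101100, bit 15 = 1. Yes

Yes


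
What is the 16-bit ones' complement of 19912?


19912 ^ 65535 = 45623

45623


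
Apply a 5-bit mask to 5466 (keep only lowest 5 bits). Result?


5466 & 31 = 26

26


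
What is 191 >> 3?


0b10111111 >> 3 = 0b10111 = 23

23


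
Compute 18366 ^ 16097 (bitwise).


0b100011110111110 ^ 0b11111011100001 = 0b111100101011111 = 31071

31071


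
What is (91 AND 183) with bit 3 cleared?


Step 1: 91 & 183 = 19
Step 2: 19 & ~(1 << 3) = 19

19


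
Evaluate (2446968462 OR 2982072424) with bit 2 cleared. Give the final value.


Step 1: 2446968462 | 2982072424 = 2986333934
Step 2: 2986333934 & ~(1 << 2) = 2986333930

2986333930


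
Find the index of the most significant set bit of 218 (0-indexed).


0b11011010. Highest set bit at position 7

7


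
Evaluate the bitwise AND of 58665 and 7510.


0b1110010100101001 & 0b1110101010110 = 0b10100000000 = 1280

1280


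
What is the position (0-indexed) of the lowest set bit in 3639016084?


0b11011000111001101111101010010100. Lowest set bit at position 2

2


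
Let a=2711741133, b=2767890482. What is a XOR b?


2711741133 ^ 2767890482 = 89869055

89869055


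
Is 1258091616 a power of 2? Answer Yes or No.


0b1001010111111001111010001100000. Multiple bits set => No

No


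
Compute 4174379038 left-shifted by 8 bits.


0b11111000110011111111100000011110 << 8 = 0b1111100011001111111110000001111000000000 = 1068641033728

1068641033728


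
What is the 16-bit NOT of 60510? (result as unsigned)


~0b1110110001011110 = 0b1001110100001 = 5025 (16-bit unsigned)

5025


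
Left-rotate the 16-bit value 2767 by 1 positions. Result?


Rotate 0b101011001111 left by 1 (16-bit) = 0b1010110011110 = 5534

5534


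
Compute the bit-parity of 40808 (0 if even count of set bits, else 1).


0b1001111101101000 has 9 ones => parity 1

1


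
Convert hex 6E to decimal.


6E hex = 110 decimal

110


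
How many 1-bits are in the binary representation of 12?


0b1100 has 2 set bits

2


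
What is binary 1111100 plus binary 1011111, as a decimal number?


1111100 + 1011111 = 11011011 = 219

219


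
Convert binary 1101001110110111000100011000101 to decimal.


1101001110110111000100011000101 in decimal = 1775995077

1775995077


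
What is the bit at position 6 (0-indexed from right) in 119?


0b1110111, position 6 = 1

1


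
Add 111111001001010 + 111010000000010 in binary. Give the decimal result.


111111001001010 + 111010000000010 = 1111001001001100 = 62028

62028


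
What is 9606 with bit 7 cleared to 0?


9606 & ~(1 << 7) = 9478

9478


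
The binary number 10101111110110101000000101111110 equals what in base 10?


10101111110110101000000101111110 in decimal = 2950332798

2950332798


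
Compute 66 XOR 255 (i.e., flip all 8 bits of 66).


66 ^ 255 = 189

189


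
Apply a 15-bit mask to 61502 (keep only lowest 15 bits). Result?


61502 & 32767 = 28734

28734


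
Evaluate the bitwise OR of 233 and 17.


0b11101001 | 0b10001 = 0b11111001 = 249

249


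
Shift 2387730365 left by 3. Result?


0b10001110010100011101111110111101 << 3 = 0b10001110010100011101111110111101000 = 19101842920

19101842920


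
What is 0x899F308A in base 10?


899F308A hex = 2308911242 decimal

2308911242


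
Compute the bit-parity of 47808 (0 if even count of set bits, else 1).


0b1011101011000000 has 7 ones => parity 1

1


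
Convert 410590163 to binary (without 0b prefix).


410590163 = 11000011110010001101111010011 in binary

11000011110010001101111010011


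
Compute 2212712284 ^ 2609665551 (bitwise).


0b10000011111000110100111101011100 ^ 0b10011011100011000101011000001111 = 0b11000011011110001100101010011 = 409934163

409934163


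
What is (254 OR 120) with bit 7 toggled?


Step 1: 254 | 120 = 254
Step 2: 254 ^ (1 << 7) = 254 ^ 128 = 126

126


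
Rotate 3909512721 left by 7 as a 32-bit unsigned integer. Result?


Rotate 0b11101001000001100110111000010001 left by 7 (32-bit) = 0b10000011001101110000100011110100 = 2201422068

2201422068


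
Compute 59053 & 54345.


0b1110011010101101 & 0b1101010001001001 = 0b1100010000001001 = 50185

50185


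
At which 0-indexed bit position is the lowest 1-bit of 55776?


0b1101100111100000. Lowest set bit at position 5

5


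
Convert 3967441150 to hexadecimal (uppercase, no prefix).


3967441150 = EC7A58FE hex

EC7A58FE


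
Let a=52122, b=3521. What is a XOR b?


52122 ^ 3521 = 50779

50779


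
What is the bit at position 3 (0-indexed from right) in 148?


0b10010100, position 3 = 0

0


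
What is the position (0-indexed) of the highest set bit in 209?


0b11010001. Highest set bit at position 7

7


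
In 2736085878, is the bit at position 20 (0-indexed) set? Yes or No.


0b10100011000101010101101101110110, bit 20 = 1. Yes

Yes


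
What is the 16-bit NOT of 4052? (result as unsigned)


~0b111111010100 = 0b1111000000101011 = 61483 (16-bit unsigned)

61483


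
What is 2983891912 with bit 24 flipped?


2983891912 ^ (1 << 24) = 2983891912 ^ 16777216 = 2967114696

2967114696


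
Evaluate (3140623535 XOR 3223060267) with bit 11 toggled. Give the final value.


Step 1: 3140623535 ^ 3223060267 = 2066342788
Step 2: 2066342788 ^ (1 << 11) = 2066342788 ^ 2048 = 2066344836

2066344836


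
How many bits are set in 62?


0b111110 has 5 set bits

5


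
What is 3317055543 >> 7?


0b11000101101101100100000000110111 >> 7 = 0b1100010110110110010000000 = 25914496

25914496


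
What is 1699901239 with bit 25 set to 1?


1699901239 | (1 << 25) = 1699901239 | 33554432 = 1733455671

1733455671


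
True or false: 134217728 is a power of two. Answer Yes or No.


0b1000000000000000000000000000. Only one bit set => Yes

Yes


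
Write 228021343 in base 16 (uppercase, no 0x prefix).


228021343 = D97545F hex

D97545F


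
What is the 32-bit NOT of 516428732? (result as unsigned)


~0b11110110010000001001110111100 = 0b11100001001101111110110001000011 = 3778538563 (32-bit unsigned)

3778538563


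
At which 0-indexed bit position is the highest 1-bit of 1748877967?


0b1101000001111011100001010001111. Highest set bit at position 30

30


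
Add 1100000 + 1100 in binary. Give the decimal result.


1100000 + 1100 = 1101100 = 108

108


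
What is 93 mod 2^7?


93 & 127 = 93

93


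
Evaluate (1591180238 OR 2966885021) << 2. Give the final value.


Step 1: 1591180238 | 2966885021 = 4275534815
Step 2: 4275534815 << 2 = 17102139260

17102139260


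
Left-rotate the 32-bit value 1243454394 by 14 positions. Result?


Rotate 0b1001010000111011001101110111010 left by 14 (32-bit) = 0b1100110111011101001001010000111 = 1726911111

1726911111


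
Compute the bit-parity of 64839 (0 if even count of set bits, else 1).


0b1111110101000111 has 11 ones => parity 1

1


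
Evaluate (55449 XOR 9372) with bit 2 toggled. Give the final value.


Step 1: 55449 ^ 9372 = 64517
Step 2: 64517 ^ (1 << 2) = 64517 ^ 4 = 64513

64513


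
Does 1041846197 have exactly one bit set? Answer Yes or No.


0b111110000110010100111110110101. Multiple bits set => No

No


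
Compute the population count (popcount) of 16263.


0b11111110000111 has 10 set bits

10


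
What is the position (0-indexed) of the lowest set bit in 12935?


0b11001010000111. Lowest set bit at position 0

0


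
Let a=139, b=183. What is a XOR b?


139 ^ 183 = 60

60


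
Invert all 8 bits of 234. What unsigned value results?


234 ^ 255 = 21

21


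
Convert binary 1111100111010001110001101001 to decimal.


1111100111010001110001101001 in decimal = 261954665

261954665


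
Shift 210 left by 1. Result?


0b11010010 << 1 = 0b110100100 = 420

420


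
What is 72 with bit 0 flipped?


72 ^ (1 << 0) = 72 ^ 1 = 73

73


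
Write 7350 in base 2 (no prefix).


7350 = 1110010110110 in binary

1110010110110


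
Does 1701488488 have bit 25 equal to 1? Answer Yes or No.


0b1100101011010101010011101101000, bit 25 = 0. No

No


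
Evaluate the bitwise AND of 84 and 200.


0b1010100 & 0b11001000 = 0b1000000 = 64

64


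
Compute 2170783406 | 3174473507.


0b10000001011000111000011010101110 | 0b10111101001101101001111100100011 = 0b10111101011101111001111110101111 = 3178733487

3178733487


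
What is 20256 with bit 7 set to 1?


20256 | (1 << 7) = 20256 | 128 = 20384

20384


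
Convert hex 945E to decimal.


945E hex = 37982 decimal

37982


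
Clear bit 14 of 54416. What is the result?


54416 & ~(1 << 14) = 38032

38032


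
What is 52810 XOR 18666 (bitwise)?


0b1100111001001010 ^ 0b100100011101010 = 0b1000011010100000 = 34464

34464


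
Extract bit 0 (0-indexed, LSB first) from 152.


0b10011000, position 0 = 0

0


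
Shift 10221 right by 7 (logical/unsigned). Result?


0b10011111101101 >> 7 = 0b1001111 = 79

79


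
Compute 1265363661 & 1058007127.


0b1001011011010111110101011001101 & 0b111111000011111110100001010111 = 0b1011000010111110100001000101 = 185329733

185329733


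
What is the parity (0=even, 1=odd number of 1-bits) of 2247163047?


0b10000101111100001111110010100111 has 18 ones => parity 0

0


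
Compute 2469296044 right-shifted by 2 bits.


0b10010011001011100111011110101100 >> 2 = 0b100100110010111001110111101011 = 617324011

617324011


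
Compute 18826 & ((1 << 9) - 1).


18826 & 511 = 394

394


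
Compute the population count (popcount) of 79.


0b1001111 has 5 set bits

5


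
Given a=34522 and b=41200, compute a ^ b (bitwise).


34522 ^ 41200 = 9770

9770


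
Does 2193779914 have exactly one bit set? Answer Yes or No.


0b10000010110000100110110011001010. Multiple bits set => No

No


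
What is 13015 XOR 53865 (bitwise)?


0b11001011010111 ^ 0b1101001001101001 = 0b1110000010111110 = 57534

57534


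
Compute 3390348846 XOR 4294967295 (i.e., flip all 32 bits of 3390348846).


3390348846 ^ 4294967295 = 904618449

904618449


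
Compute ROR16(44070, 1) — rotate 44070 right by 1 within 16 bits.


Rotate 0b1010110000100110 right by 1 (16-bit) = 0b101011000010011 = 22035

22035


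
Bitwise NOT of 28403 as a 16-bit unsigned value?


~0b110111011110011 = 0b1001000100001100 = 37132 (16-bit unsigned)

37132


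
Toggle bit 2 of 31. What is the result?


31 ^ (1 << 2) = 31 ^ 4 = 27

27


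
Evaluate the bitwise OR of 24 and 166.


0b11000 | 0b10100110 = 0b10111110 = 190

190


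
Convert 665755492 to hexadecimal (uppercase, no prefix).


665755492 = 27AE9F64 hex

27AE9F64


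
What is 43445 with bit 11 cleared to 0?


43445 & ~(1 << 11) = 41397

41397


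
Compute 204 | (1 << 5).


204 | (1 << 5) = 204 | 32 = 236

236


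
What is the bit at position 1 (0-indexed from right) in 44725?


0b1010111010110101, position 1 = 0

0


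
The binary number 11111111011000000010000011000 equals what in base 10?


11111111011000000010000011000 in decimal = 535561240

535561240


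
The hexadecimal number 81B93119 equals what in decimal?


81B93119 hex = 2176397593 decimal

2176397593


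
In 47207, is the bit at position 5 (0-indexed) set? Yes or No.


0b1011100001100111, bit 5 = 1. Yes

Yes


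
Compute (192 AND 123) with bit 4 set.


Step 1: 192 & 123 = 64
Step 2: 64 | (1 << 4) = 64 | 16 = 80

80


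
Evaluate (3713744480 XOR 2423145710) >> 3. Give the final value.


Step 1: 3713744480 ^ 2423145710 = 1295350414
Step 2: 1295350414 >> 3 = 161918801

161918801


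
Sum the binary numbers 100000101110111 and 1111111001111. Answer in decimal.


100000101110111 + 1111111001111 = 110000101000110 = 24902

24902


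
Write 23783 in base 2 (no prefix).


23783 = 101110011100111 in binary

101110011100111


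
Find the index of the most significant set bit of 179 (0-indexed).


0b10110011. Highest set bit at position 7

7


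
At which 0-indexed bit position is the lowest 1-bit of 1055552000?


0b111110111010100111001000000000. Lowest set bit at position 9

9


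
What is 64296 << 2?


0b1111101100101000 << 2 = 0b111110110010100000 = 257184

257184


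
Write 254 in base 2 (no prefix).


254 = 11111110 in binary

11111110


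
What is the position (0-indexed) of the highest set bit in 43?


0b101011. Highest set bit at position 5

5


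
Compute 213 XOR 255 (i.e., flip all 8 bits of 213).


213 ^ 255 = 42

42


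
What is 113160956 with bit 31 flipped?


113160956 ^ (1 << 31) = 113160956 ^ 2147483648 = 2260644604

2260644604


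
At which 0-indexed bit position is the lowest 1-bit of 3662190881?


0b11011010010010001001100100100001. Lowest set bit at position 0

0


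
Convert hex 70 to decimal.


70 hex = 112 decimal

112


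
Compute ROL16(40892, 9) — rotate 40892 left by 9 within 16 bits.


Rotate 0b1001111110111100 left by 9 (16-bit) = 0b111100100111111 = 31039

31039


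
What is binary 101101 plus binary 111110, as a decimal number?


101101 + 111110 = 1101011 = 107

107


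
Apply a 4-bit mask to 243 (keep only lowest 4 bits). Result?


243 & 15 = 3

3


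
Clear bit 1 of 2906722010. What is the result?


2906722010 & ~(1 << 1) = 2906722008

2906722008


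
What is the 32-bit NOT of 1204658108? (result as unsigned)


~0b1000111110011011001111110111100 = 0b10111000001100100110000001000011 = 3090309187 (32-bit unsigned)

3090309187


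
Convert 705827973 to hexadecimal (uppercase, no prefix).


705827973 = 2A121485 hex

2A121485


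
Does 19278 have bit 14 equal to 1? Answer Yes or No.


0b100101101001110, bit 14 = 1. Yes

Yes


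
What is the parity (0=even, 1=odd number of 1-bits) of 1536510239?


0b1011011100101010100100100011111 has 17 ones => parity 1

1


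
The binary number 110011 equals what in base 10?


110011 in decimal = 51

51


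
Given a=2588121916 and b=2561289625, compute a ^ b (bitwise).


2588121916 ^ 2561289625 = 48871077

48871077


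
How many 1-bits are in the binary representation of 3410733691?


0b11001011010010111010101001111011 has 19 set bits

19


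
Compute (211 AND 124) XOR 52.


Step 1: 211 & 124 = 80
Step 2: 80 ^ 52 = 100

100


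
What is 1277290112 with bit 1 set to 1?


1277290112 | (1 << 1) = 1277290112 | 2 = 1277290114

1277290114


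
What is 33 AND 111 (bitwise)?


0b100001 & 0b1101111 = 0b100001 = 33

33


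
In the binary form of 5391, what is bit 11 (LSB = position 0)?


0b1010100001111, position 11 = 0

0


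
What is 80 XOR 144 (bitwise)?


0b1010000 ^ 0b10010000 = 0b11000000 = 192

192


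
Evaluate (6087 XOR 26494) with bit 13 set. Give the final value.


Step 1: 6087 ^ 26494 = 28857
Step 2: 28857 | (1 << 13) = 28857 | 8192 = 28857

28857


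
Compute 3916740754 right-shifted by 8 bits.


0b11101001011101001011100010010010 >> 8 = 0b111010010111010010111000 = 15299768

15299768


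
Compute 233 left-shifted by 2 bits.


0b11101001 << 2 = 0b1110100100 = 932

932


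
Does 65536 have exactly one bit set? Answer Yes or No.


0b10000000000000000. Only one bit set => Yes

Yes


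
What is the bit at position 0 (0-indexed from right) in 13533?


0b11010011011101, position 0 = 1

1


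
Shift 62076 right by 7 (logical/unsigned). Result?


0b1111001001111100 >> 7 = 0b111100100 = 484

484


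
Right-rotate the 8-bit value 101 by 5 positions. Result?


Rotate 0b1100101 right by 5 (8-bit) = 0b101011 = 43

43


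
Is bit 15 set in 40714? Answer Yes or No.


0b1001111100001010, bit 15 = 1. Yes

Yes


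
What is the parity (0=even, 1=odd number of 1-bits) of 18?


0b10010 has 2 ones => parity 0

0


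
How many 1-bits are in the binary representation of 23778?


0b101110011100010 has 8 set bits

8


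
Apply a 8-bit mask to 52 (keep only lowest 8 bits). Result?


52 & 255 = 52

52


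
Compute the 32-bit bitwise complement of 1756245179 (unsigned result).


~0b1101000101011100010110010111011 = 0b10010111010100011101001101000100 = 2538722116 (32-bit unsigned)

2538722116


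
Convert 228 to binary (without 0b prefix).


228 = 11100100 in binary

11100100


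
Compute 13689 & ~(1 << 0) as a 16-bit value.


13689 & ~(1 << 0) = 13688

13688


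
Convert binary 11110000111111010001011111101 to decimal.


11110000111111010001011111101 in decimal = 505389821

505389821


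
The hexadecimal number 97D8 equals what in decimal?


97D8 hex = 38872 decimal

38872


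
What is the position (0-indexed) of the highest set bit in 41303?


0b1010000101010111. Highest set bit at position 15

15


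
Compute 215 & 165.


0b11010111 & 0b10100101 = 0b10000101 = 133

133


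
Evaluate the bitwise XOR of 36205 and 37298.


0b1000110101101101 ^ 0b1001000110110010 = 0b1110011011111 = 7391

7391


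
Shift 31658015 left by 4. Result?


0b1111000110001000000011111 << 4 = 0b11110001100010000000111110000 = 506528240

506528240


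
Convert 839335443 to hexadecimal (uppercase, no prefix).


839335443 = 32073E13 hex

32073E13


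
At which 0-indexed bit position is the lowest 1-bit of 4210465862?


0b11111010111101101001110001000110. Lowest set bit at position 1

1


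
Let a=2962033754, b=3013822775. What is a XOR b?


2962033754 ^ 3013822775 = 53364077

53364077


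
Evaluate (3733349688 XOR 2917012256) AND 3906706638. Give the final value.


Step 1: 3733349688 ^ 2917012256 = 1935177240
Step 2: 1935177240 & 3906706638 = 1616385032

1616385032


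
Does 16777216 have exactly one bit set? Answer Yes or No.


0b1000000000000000000000000. Only one bit set => Yes

Yes


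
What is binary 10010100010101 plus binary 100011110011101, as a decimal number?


10010100010101 + 100011110011101 = 110110010110010 = 27826

27826


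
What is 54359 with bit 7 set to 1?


54359 | (1 << 7) = 54359 | 128 = 54487

54487


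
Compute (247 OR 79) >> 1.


Step 1: 247 | 79 = 255
Step 2: 255 >> 1 = 127

127


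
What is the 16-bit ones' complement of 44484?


44484 ^ 65535 = 21051

21051


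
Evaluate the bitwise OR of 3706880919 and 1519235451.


0b11011100111100101000001110010111 | 0b1011010100011011011000101111011 = 0b11011110111111111011001111111111 = 3741299711

3741299711


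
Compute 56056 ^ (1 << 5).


56056 ^ (1 << 5) = 56056 ^ 32 = 56024

56024


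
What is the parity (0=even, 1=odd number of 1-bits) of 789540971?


0b101111000011110111000001101011 has 17 ones => parity 1

1


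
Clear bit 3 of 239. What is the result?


239 & ~(1 << 3) = 231

231


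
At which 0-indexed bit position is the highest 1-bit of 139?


0b10001011. Highest set bit at position 7

7


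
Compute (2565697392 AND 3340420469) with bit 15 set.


Step 1: 2565697392 & 3340420469 = 2148025712
Step 2: 2148025712 | (1 << 15) = 2148025712 | 32768 = 2148058480

2148058480


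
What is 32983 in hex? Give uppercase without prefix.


32983 = 80D7 hex

80D7


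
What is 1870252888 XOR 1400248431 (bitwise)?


0b1101111011110011100101101011000 ^ 0b1010011011101100001100001101111 = 0b111100000011111101001100110111 = 1007670071

1007670071


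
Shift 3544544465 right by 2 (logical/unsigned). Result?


0b11010011010001010111010011010001 >> 2 = 0b110100110100010101110100110100 = 886136116

886136116


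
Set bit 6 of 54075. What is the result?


54075 | (1 << 6) = 54075 | 64 = 54139

54139


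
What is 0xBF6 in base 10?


BF6 hex = 3062 decimal

3062


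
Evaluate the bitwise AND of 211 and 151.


0b11010011 & 0b10010111 = 0b10010011 = 147

147


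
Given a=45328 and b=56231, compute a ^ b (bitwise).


45328 ^ 56231 = 27319

27319


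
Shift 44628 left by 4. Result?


0b1010111001010100 << 4 = 0b10101110010101000000 = 714048

714048


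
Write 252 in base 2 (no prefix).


252 = 11111100 in binary

11111100


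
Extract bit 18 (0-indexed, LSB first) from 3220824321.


0b10111111111110011110000100000001, position 18 = 0

0


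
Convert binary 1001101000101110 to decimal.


1001101000101110 in decimal = 39470

39470


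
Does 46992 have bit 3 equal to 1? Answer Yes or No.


0b1011011110010000, bit 3 = 0. No

No


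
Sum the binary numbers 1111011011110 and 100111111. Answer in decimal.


1111011011110 + 100111111 = 10000000011101 = 8221

8221


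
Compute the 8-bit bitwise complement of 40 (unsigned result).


~0b101000 = 0b11010111 = 215 (8-bit unsigned)

215


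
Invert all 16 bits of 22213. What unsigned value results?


22213 ^ 65535 = 43322

43322


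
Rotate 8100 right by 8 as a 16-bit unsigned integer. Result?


Rotate 0b1111110100100 right by 8 (16-bit) = 0b1010010000011111 = 42015

42015


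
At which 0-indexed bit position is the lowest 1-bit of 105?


0b1101001. Lowest set bit at position 0

0


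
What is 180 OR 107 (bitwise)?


0b10110100 | 0b1101011 = 0b11111111 = 255

255


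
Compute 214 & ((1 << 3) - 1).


214 & 7 = 6

6


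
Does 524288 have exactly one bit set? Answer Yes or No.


0b10000000000000000000. Only one bit set => Yes

Yes


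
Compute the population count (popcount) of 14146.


0b11011101000010 has 7 set bits

7


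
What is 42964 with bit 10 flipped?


42964 ^ (1 << 10) = 42964 ^ 1024 = 41940

41940


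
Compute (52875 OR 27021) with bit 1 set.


Step 1: 52875 | 27021 = 61327
Step 2: 61327 | (1 << 1) = 61327 | 2 = 61327

61327


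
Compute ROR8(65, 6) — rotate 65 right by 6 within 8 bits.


Rotate 0b1000001 right by 6 (8-bit) = 0b101 = 5

5


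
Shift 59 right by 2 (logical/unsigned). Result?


0b111011 >> 2 = 0b1110 = 14

14


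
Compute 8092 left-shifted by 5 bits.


0b1111110011100 << 5 = 0b111111001110000000 = 258944

258944


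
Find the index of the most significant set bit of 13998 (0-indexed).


0b11011010101110. Highest set bit at position 13

13


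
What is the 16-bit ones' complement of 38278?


38278 ^ 65535 = 27257

27257


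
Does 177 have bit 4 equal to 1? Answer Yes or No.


0b10110001, bit 4 = 1. Yes

Yes


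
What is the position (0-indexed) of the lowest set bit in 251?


0b11111011. Lowest set bit at position 0

0


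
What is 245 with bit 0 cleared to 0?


245 & ~(1 << 0) = 244

244


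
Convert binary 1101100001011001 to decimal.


1101100001011001 in decimal = 55385

55385


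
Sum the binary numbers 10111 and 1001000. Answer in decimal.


10111 + 1001000 = 1011111 = 95

95


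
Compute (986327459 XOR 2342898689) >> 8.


Step 1: 986327459 ^ 2342898689 = 2976900514
Step 2: 2976900514 >> 8 = 11628517

11628517


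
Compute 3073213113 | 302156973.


0b10110111001011011000001010111001 | 0b10010000000101000110010101101 = 0b10110111001011111000111010111101 = 3073347261

3073347261


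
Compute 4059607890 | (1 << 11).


4059607890 | (1 << 11) = 4059607890 | 2048 = 4059609938

4059609938


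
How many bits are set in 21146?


0b101001010011010 has 7 set bits

7


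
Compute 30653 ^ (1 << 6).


30653 ^ (1 << 6) = 30653 ^ 64 = 30717

30717


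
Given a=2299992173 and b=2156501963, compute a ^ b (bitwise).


2299992173 ^ 2156501963 = 161383334

161383334


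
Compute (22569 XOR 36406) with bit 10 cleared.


Step 1: 22569 ^ 36406 = 54815
Step 2: 54815 & ~(1 << 10) = 53791

53791


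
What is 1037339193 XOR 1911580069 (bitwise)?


0b111101110101001000101000111001 ^ 0b1110001111100000110010110100101 = 0b1001100001001001110111110011100 = 1277489052

1277489052


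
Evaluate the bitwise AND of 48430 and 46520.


0b1011110100101110 & 0b1011010110111000 = 0b1011010100101000 = 46376

46376


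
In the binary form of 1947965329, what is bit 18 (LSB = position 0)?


0b1110100000110111001011110010001, position 18 = 0

0


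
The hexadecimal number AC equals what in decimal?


AC hex = 172 decimal

172


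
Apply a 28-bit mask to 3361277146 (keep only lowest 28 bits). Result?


3361277146 & 268435455 = 140051674

140051674


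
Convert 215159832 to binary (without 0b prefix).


215159832 = 1100110100110001010000011000 in binary

1100110100110001010000011000


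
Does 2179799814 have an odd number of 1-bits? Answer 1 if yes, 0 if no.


0b10000001111011010001101100000110 has 14 ones => parity 0

0


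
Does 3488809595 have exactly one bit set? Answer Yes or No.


0b11001111111100110000001001111011. Multiple bits set => No

No


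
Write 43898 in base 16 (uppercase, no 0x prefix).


43898 = AB7A hex

AB7A


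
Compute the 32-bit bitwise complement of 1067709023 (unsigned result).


~0b111111101000111111001001011111 = 0b11000000010111000000110110100000 = 3227258272 (32-bit unsigned)

3227258272


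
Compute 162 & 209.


0b10100010 & 0b11010001 = 0b10000000 = 128

128


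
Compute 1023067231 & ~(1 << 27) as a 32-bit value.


1023067231 & ~(1 << 27) = 888849503

888849503


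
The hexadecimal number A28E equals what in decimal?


A28E hex = 41614 decimal

41614


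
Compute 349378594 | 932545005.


0b10100110100110001100000100010 | 0b110111100101011000000111101101 = 0b110111110101111001100111101111 = 936876527

936876527


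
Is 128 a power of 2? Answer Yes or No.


0b10000000. Only one bit set => Yes

Yes


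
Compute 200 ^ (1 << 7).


200 ^ (1 << 7) = 200 ^ 128 = 72

72


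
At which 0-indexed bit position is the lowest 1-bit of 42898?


0b1010011110010010. Lowest set bit at position 1

1


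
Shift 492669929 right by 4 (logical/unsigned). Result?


0b11101010111011000101111101001 >> 4 = 0b1110101011101100010111110 = 30791870

30791870


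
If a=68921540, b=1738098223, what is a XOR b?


68921540 ^ 1738098223 = 1669525227

1669525227


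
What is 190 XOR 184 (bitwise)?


0b10111110 ^ 0b10111000 = 0b110 = 6

6


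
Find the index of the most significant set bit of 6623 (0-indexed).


0b1100111011111. Highest set bit at position 12

12


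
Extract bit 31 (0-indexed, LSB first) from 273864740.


0b10000010100101101100000100100, position 31 = 0

0


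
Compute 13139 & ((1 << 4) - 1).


13139 & 15 = 3

3


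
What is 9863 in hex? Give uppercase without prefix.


9863 = 2687 hex

2687


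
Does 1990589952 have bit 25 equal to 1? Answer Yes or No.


0b1110110101001011111111000000000, bit 25 = 1. Yes

Yes


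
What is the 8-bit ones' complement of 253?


253 ^ 255 = 2

2


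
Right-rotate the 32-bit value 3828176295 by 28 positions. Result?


Rotate 0b11100100001011010101010110100111 right by 28 (32-bit) = 0b1000010110101010101101001111110 = 1121278590

1121278590


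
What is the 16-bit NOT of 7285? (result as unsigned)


~0b1110001110101 = 0b1110001110001010 = 58250 (16-bit unsigned)

58250


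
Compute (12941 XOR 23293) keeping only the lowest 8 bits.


Step 1: 12941 ^ 23293 = 26736
Step 2: 26736 & 255 = 112

112


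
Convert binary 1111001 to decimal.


1111001 in decimal = 121

121


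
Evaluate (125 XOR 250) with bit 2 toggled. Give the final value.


Step 1: 125 ^ 250 = 135
Step 2: 135 ^ (1 << 2) = 135 ^ 4 = 131

131


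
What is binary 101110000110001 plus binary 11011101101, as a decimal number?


101110000110001 + 11011101101 = 110001100011110 = 25374

25374


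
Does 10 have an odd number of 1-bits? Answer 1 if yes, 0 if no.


0b1010 has 2 ones => parity 0

0


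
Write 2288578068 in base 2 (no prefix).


2288578068 = 10001000011010001110111000010100 in binary

10001000011010001110111000010100


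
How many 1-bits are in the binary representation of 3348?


0b110100010100 has 5 set bits

5


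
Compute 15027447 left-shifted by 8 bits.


0b111001010100110011110111 << 8 = 0b11100101010011001111011100000000 = 3847026432

3847026432


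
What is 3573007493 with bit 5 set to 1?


3573007493 | (1 << 5) = 3573007493 | 32 = 3573007525

3573007525


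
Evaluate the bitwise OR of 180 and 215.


0b10110100 | 0b11010111 = 0b11110111 = 247

247


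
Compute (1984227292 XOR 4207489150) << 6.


Step 1: 1984227292 ^ 4207489150 = 2358106018
Step 2: 2358106018 << 6 = 150918785152

150918785152


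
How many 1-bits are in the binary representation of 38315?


0b1001010110101011 has 9 set bits

9


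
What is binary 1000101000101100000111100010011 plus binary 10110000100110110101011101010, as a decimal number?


1000101000101100000111100010011 + 10110000100110110101011101010 = 1011011001010010111100111111101 = 1529444861

1529444861
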